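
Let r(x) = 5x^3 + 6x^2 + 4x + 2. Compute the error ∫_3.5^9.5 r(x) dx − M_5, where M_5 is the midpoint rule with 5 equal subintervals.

Exact integral: ∫_3.5^9.5 r(x) dx = 11790.75.
M_5 = 11716.23.
Error = 11790.75 − 11716.23 = 74.52.

74.52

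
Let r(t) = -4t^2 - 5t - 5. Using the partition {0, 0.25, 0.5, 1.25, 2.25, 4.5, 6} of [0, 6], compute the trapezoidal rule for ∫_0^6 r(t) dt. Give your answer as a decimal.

Subinterval widths: 0.25, 0.25, 0.75, 1, 2.25, 1.5.
r(0) = -5, r(0.25) = -6.5, r(0.5) = -8.5, r(1.25) = -17.5, r(2.25) = -36.5, r(4.5) = -108.5, r(6) = -179.
On each subinterval the trapezoid contributes (Δt_i/2)·[r(t_{i-1}) + r(t_i)].
Sum = -418.8125.

-418.8125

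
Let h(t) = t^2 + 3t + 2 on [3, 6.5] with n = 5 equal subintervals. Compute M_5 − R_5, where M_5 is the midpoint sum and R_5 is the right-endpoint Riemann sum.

M_5 = 139.27375.
R_5 = 155.015.
M_5 − R_5 = -15.74125.

-15.74125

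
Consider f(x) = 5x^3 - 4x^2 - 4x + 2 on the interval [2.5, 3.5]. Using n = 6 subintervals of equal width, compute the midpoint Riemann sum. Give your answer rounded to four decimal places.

92.3218

Δx = (3.5 − 2.5)/6 = 1/6.
Midpoints: 31/12, 2.75, 35/12, 37/12, 3.25, 41/12.
f(31/12) = 88427/1728, f(2.75) = 64.734375, f(35/12) = 138871/1728, f(37/12) = 169697/1728, f(3.25) = 118.390625, f(41/12) = 243757/1728.
Sum = Δx · [f(31/12) + f(2.75) + f(35/12) + ...].
Sum ≈ 92.3218.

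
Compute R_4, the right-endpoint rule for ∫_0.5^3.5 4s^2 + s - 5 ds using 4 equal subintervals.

Δs = (3.5 − 0.5)/4 = 0.75.
Right endpoints: 1.25, 2, 2.75, 3.5.
f(1.25) = 2.5, f(2) = 13, f(2.75) = 28, f(3.5) = 47.5.
Sum = Δs · [f(1.25) + f(2) + f(2.75) + f(3.5)].
Sum = 68.25.

68.25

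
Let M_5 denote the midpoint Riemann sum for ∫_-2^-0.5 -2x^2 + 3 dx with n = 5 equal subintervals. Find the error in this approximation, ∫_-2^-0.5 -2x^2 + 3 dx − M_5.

-0.0225

Exact integral: ∫_-2^-0.5 f(x) dx = -0.75.
M_5 = -0.7275.
Error = -0.75 − (-0.7275) = -0.0225.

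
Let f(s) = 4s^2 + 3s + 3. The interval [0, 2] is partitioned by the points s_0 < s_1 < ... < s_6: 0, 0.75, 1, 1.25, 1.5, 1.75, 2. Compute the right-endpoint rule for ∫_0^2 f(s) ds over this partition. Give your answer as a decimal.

26.875

Subinterval widths: 0.75, 0.25, 0.25, 0.25, 0.25, 0.25.
Right endpoints: 0.75, 1, 1.25, 1.5, 1.75, 2.
f(0.75) = 7.5, f(1) = 10, f(1.25) = 13, f(1.5) = 16.5, f(1.75) = 20.5, f(2) = 25.
Sum = Σ Δs_i · f(s_i).
Sum = 26.875.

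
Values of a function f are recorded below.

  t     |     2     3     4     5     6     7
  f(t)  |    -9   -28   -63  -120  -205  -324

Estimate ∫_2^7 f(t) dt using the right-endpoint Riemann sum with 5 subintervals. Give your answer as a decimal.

-740

Δt = 1.
Sum = 1·[(-28) + (-63) + (-120) + (-205) + (-324)] = -740.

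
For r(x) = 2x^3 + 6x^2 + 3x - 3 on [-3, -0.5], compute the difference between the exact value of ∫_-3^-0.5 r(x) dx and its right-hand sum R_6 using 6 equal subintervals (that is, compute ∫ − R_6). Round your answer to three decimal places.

-1.497

Exact integral: ∫_-3^-0.5 r(x) dx = -7.34375.
R_6 ≈ -5.84635.
Error ≈ -7.34375 − (-5.84635) ≈ -1.497.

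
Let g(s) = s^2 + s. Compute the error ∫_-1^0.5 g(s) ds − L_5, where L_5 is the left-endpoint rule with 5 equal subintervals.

Exact integral: ∫_-1^0.5 g(s) ds = 0.
L_5 = -0.09.
Error = 0 − (-0.09) = 0.09.

0.09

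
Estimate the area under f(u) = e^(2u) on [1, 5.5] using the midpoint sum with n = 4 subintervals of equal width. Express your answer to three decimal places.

24441.489

Δu = (5.5 − 1)/4 = 1.125.
Midpoints: 1.5625, 2.6875, 3.8125, 4.9375.
f(1.5625) ≈ 22.760, f(2.6875) ≈ 215.940, f(3.8125) ≈ 2048.780, f(4.9375) ≈ 19438.288.
Sum = Δu · [f(1.5625) + f(2.6875) + f(3.8125) + f(4.9375)].
Sum ≈ 24441.489.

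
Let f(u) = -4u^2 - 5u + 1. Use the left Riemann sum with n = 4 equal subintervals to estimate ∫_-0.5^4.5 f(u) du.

-106.25

Δu = (4.5 − (-0.5))/4 = 1.25.
Left endpoints: -0.5, 0.75, 2, 3.25.
f(-0.5) = 2.5, f(0.75) = -5, f(2) = -25, f(3.25) = -57.5.
Sum = Δu · [f(-0.5) + f(0.75) + f(2) + f(3.25)].
Sum = -106.25.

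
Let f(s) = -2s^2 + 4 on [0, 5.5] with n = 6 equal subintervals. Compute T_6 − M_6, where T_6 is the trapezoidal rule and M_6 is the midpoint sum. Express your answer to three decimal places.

-2.311

T_6 ≈ -90.45718.
M_6 ≈ -88.14641.
T_6 − M_6 ≈ -2.311.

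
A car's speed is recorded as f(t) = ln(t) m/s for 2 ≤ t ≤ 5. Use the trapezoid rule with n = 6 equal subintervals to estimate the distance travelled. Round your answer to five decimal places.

3.65467

Δt = (5 − 2)/6 = 0.5.
f(2) ≈ 0.69315, f(2.5) ≈ 0.91629, f(3) ≈ 1.09861, f(3.5) ≈ 1.25276, f(4) ≈ 1.38629, f(4.5) ≈ 1.50408, f(5) ≈ 1.60944.
T_6 = (Δt/2)·[f(t_0) + 2f(t_1) + ... + 2f(t_{5}) + f(t_6)].
Sum ≈ 3.65467.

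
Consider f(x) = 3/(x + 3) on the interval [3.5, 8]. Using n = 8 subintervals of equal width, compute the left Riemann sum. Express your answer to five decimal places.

Δx = (8 − 3.5)/8 = 0.5625.
Left endpoints: 3.5, 4.0625, 4.625, 5.1875, 5.75, 6.3125, 6.875, 7.4375.
f(3.5) = 6/13, f(4.0625) = 48/113, f(4.625) = 24/61, f(5.1875) = 48/131, f(5.75) = 12/35, f(6.3125) = 48/149, f(6.875) = 24/79, f(7.4375) = 48/167.
Sum = Δx · [f(3.5) + f(4.0625) + f(4.625) + ...].
Sum ≈ 1.63260.

1.63260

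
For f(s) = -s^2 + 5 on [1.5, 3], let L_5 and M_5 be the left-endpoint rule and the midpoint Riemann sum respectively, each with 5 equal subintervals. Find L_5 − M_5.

0.97875

L_5 = 0.615.
M_5 = -0.36375.
L_5 − M_5 = 0.97875.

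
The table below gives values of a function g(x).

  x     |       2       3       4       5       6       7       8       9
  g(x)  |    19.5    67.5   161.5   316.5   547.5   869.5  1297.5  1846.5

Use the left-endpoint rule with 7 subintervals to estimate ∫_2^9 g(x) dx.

3279.5

Δx = 1.
Sum = 1·[19.5 + 67.5 + 161.5 + 316.5 + 547.5 + 869.5 + 1297.5] = 3279.5.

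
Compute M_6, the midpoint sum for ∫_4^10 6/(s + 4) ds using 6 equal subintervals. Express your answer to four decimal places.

Δs = (10 − 4)/6 = 1.
Midpoints: 4.5, 5.5, 6.5, 7.5, 8.5, 9.5.
f(4.5) = 12/17, f(5.5) = 12/19, f(6.5) = 4/7, f(7.5) = 12/23, f(8.5) = 0.48, f(9.5) = 4/9.
Sum = Δs · [f(4.5) + f(5.5) + f(6.5) + ...].
Sum ≈ 3.3551.

3.3551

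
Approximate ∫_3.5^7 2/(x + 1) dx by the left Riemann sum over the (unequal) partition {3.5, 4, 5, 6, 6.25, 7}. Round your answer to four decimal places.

1.2339

Subinterval widths: 0.5, 1, 1, 0.25, 0.75.
Left endpoints: 3.5, 4, 5, 6, 6.25.
f(3.5) = 4/9, f(4) = 0.4, f(5) = 1/3, f(6) = 2/7, f(6.25) = 8/29.
Sum = Σ Δx_i · f(x_i).
Sum ≈ 1.2339.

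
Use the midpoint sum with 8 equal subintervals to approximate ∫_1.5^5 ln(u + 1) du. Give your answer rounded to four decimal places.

Δu = (5 − 1.5)/8 = 0.4375.
Midpoints: 1.71875, 2.15625, 2.59375, 3.03125, 3.46875, 3.90625, 4.34375, 4.78125.
f(1.71875) ≈ 1.0002, f(2.15625) ≈ 1.1494, f(2.59375) ≈ 1.2792, f(3.03125) ≈ 1.3941, f(3.46875) ≈ 1.4971, f(3.90625) ≈ 1.5905, f(4.34375) ≈ 1.6759, f(4.78125) ≈ 1.7546.
Sum = Δu · [f(1.71875) + f(2.15625) + f(2.59375) + ...].
Sum ≈ 4.9617.

4.9617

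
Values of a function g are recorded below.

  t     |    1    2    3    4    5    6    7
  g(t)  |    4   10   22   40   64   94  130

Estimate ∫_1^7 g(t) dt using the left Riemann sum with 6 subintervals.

Δt = 1.
Sum = 1·[4 + 10 + 22 + 40 + 64 + 94] = 234.

234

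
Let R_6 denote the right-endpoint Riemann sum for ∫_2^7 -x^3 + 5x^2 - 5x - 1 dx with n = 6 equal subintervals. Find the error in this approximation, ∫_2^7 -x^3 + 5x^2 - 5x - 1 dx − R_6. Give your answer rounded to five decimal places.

Exact integral: ∫_2^7 f(x) dx ≈ -155.4166667.
R_6 ≈ -216.5856481.
Error ≈ -155.4166667 − (-216.5856481) ≈ 61.16898.

61.16898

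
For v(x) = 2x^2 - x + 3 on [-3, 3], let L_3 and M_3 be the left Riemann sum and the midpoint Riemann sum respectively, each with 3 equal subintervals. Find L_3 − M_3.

L_3 = 68.
M_3 = 50.
L_3 − M_3 = 18.

18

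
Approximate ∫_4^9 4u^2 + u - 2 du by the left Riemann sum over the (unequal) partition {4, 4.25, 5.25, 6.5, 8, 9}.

755.125

Subinterval widths: 0.25, 1, 1.25, 1.5, 1.
Left endpoints: 4, 4.25, 5.25, 6.5, 8.
f(4) = 66, f(4.25) = 74.5, f(5.25) = 113.5, f(6.5) = 173.5, f(8) = 262.
Sum = Σ Δu_i · f(u_i).
Sum = 755.125.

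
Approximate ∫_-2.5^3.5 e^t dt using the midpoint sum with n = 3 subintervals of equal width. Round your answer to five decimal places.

28.10869

Δt = (3.5 − (-2.5))/3 = 2.
Midpoints: -1.5, 0.5, 2.5.
f(-1.5) ≈ 0.22313, f(0.5) ≈ 1.64872, f(2.5) ≈ 12.18249.
Sum = Δt · [f(-1.5) + f(0.5) + f(2.5)].
Sum ≈ 28.10869.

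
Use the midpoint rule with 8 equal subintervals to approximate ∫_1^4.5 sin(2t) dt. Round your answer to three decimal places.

Δt = (4.5 − 1)/8 = 0.4375.
Midpoints: 1.21875, 1.65625, 2.09375, 2.53125, 2.96875, 3.40625, 3.84375, 4.28125.
f(1.21875) ≈ 0.647, f(1.65625) ≈ -0.170, f(2.09375) ≈ -0.865, f(2.53125) ≈ -0.939, f(2.96875) ≈ -0.339, f(3.40625) ≈ 0.505, f(3.84375) ≈ 0.986, f(4.28125) ≈ 0.759.
Sum = Δt · [f(1.21875) + f(1.65625) + f(2.09375) + ...].
Sum ≈ 0.256.

0.256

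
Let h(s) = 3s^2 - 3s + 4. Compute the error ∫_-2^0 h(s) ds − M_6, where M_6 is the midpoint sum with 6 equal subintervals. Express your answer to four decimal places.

0.0556

Exact integral: ∫_-2^0 h(s) ds = 22.
M_6 ≈ 21.944444.
Error ≈ 22 − 21.944444 ≈ 0.0556.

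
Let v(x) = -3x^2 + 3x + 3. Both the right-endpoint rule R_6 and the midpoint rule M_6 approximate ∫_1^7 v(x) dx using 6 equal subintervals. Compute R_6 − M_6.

-67.5

R_6 = -318.
M_6 = -250.5.
R_6 − M_6 = -67.5.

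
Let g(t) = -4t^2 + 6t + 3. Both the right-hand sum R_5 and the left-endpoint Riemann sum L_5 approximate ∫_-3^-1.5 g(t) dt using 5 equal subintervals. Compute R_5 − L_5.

10.8

R_5 = -41.94.
L_5 = -52.74.
R_5 − L_5 = 10.8.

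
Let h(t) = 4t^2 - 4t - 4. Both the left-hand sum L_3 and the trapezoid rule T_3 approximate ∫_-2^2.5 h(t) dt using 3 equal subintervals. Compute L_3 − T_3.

L_3 = 22.5.
T_3 = 15.75.
L_3 − T_3 = 6.75.

6.75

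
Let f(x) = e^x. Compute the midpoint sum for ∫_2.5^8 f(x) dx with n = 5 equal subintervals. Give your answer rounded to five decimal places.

Δx = (8 − 2.5)/5 = 1.1.
Midpoints: 3.05, 4.15, 5.25, 6.35, 7.45.
f(3.05) ≈ 21.11534, f(4.15) ≈ 63.43400, f(5.25) ≈ 190.56627, f(6.35) ≈ 572.49271, f(7.45) ≈ 1719.86315.
Sum = Δx · [f(3.05) + f(4.15) + f(5.25) + f(6.35) + f(7.45)].
Sum ≈ 2824.21861.

2824.21861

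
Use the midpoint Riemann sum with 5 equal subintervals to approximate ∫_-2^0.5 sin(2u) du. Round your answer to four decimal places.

Δu = (0.5 − (-2))/5 = 0.5.
Midpoints: -1.75, -1.25, -0.75, -0.25, 0.25.
f(-1.75) ≈ 0.3508, f(-1.25) ≈ -0.5985, f(-0.75) ≈ -0.9975, f(-0.25) ≈ -0.4794, f(0.25) ≈ 0.4794.
Sum = Δu · [f(-1.75) + f(-1.25) + f(-0.75) + f(-0.25) + f(0.25)].
Sum ≈ -0.6226.

-0.6226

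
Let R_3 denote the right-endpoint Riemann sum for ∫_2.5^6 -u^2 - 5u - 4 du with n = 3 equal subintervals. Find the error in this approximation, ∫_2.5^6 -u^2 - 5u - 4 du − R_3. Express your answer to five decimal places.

28.35648

Exact integral: ∫_2.5^6 f(u) du ≈ -155.1666667.
R_3 ≈ -183.5231481.
Error ≈ -155.1666667 − (-183.5231481) ≈ 28.35648.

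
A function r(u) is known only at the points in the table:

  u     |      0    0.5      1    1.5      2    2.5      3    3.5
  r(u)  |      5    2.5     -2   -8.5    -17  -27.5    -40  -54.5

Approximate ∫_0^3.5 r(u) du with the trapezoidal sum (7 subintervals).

-58.625

Δu = 0.5.
T_7 = (0.5/2)·[5 + 2·2.5 + 2·(-2) + 2·(-8.5) + 2·(-17) + 2·(-27.5) + 2·(-40) + (-54.5)] = -58.625.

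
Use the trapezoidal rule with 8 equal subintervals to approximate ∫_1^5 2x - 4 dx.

Δx = (5 − 1)/8 = 0.5.
f(1) = -2, f(1.5) = -1, f(2) = 0, f(2.5) = 1, f(3) = 2, f(3.5) = 3, f(4) = 4, f(4.5) = 5, f(5) = 6.
T_8 = (Δx/2)·[f(x_0) + 2f(x_1) + ... + 2f(x_{7}) + f(x_8)].
Sum = 8.

8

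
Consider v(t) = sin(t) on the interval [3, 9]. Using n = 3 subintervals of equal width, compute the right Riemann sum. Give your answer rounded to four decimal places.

0.2204

Δt = (9 − 3)/3 = 2.
Right endpoints: 5, 7, 9.
v(5) ≈ -0.9589, v(7) ≈ 0.6570, v(9) ≈ 0.4121.
Sum = Δt · [v(5) + v(7) + v(9)].
Sum ≈ 0.2204.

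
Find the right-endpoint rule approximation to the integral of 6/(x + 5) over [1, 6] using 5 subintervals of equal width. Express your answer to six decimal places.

3.419264

Δx = (6 − 1)/5 = 1.
Right endpoints: 2, 3, 4, 5, 6.
f(2) = 6/7, f(3) = 0.75, f(4) = 2/3, f(5) = 0.6, f(6) = 6/11.
Sum = Δx · [f(2) + f(3) + f(4) + f(5) + f(6)].
Sum ≈ 3.419264.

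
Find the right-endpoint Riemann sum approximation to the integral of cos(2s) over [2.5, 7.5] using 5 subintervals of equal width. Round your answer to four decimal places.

Δs = (7.5 − 2.5)/5 = 1.
Right endpoints: 3.5, 4.5, 5.5, 6.5, 7.5.
f(3.5) ≈ 0.7539, f(4.5) ≈ -0.9111, f(5.5) ≈ 0.0044, f(6.5) ≈ 0.9074, f(7.5) ≈ -0.7597.
Sum = Δs · [f(3.5) + f(4.5) + f(5.5) + f(6.5) + f(7.5)].
Sum ≈ -0.0050.

-0.0050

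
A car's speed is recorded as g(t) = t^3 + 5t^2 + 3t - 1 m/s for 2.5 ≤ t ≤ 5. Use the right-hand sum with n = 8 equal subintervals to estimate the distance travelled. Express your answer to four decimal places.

Δt = (5 − 2.5)/8 = 0.3125.
Right endpoints: 2.8125, 3.125, 3.4375, 3.75, 4.0625, 4.375, 4.6875, 5.
g(2.8125) = 283589/4096, g(3.125) = 44913/512, g(3.4375) = 446519/4096, g(3.75) = 133.296875, g(4.0625) = 658449/4096, g(4.375) = 98083/512, g(4.6875) = 925379/4096, g(5) = 264.
Sum = Δt · [g(2.8125) + g(3.125) + g(3.4375) + ...].
Sum ≈ 387.9724.

387.9724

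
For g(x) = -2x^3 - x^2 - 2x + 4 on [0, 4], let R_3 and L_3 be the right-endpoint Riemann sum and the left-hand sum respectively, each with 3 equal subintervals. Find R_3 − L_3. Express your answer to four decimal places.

R_3 ≈ -266.074074.
L_3 ≈ -63.407407.
R_3 − L_3 ≈ -202.6667.

-202.6667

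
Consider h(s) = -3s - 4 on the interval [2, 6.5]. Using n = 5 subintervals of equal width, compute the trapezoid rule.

-75.375

Δs = (6.5 − 2)/5 = 0.9.
h(2) = -10, h(2.9) = -12.7, h(3.8) = -15.4, h(4.7) = -18.1, h(5.6) = -20.8, h(6.5) = -23.5.
T_5 = (Δs/2)·[h(s_0) + 2h(s_1) + ... + 2h(s_{4}) + h(s_5)].
Sum = -75.375.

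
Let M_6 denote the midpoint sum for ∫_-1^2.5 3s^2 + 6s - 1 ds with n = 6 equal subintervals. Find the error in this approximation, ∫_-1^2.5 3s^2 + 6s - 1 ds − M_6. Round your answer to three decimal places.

Exact integral: ∫_-1^2.5 f(s) ds = 28.875.
M_6 ≈ 28.57726.
Error ≈ 28.875 − 28.57726 ≈ 0.298.

0.298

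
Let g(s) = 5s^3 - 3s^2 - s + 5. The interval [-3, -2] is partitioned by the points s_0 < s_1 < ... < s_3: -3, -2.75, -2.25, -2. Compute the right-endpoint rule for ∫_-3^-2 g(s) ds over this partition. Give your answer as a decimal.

-73.42578125

Subinterval widths: 0.25, 0.5, 0.25.
Right endpoints: -2.75, -2.25, -2.
g(-2.75) = -118.921875, g(-2.25) = -64.890625, g(-2) = -45.
Sum = Σ Δs_i · g(s_i).
Sum = -73.42578125.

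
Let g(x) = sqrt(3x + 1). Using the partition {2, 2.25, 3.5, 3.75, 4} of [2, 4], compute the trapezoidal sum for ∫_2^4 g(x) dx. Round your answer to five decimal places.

6.28770

Subinterval widths: 0.25, 1.25, 0.25, 0.25.
g(2) ≈ 2.64575, g(2.25) ≈ 2.78388, g(3.5) ≈ 3.39116, g(3.75) ≈ 3.50000, g(4) ≈ 3.60555.
On each subinterval the trapezoid contributes (Δx_i/2)·[g(x_{i-1}) + g(x_i)].
Sum ≈ 6.28770.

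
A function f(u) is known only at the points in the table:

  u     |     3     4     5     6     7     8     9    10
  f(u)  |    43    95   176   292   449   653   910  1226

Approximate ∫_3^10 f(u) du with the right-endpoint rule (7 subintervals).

3801

Δu = 1.
Sum = 1·[95 + 176 + 292 + 449 + 653 + 910 + 1226] = 3801.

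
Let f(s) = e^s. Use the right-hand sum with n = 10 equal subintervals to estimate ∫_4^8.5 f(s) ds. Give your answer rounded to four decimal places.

6035.4490

Δs = (8.5 − 4)/10 = 0.45.
Right endpoints: 4.45, 4.9, 5.35, 5.8, 6.25, 6.7, 7.15, 7.6, 8.05, 8.5.
f(4.45) ≈ 85.6269, f(4.9) ≈ 134.2898, f(5.35) ≈ 210.6083, f(5.8) ≈ 330.2996, f(6.25) ≈ 518.0128, f(6.7) ≈ 812.4058, f(7.15) ≈ 1274.1060, f(7.6) ≈ 1998.1959, f(8.05) ≈ 3133.7950, f(8.5) ≈ 4914.7688.
Sum = Δs · [f(4.45) + f(4.9) + f(5.35) + ...].
Sum ≈ 6035.4490.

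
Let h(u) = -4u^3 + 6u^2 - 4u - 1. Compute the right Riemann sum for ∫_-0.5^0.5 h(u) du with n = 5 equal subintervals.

-0.96

Δu = (0.5 − (-0.5))/5 = 0.2.
Right endpoints: -0.3, -0.1, 0.1, 0.3, 0.5.
h(-0.3) = 0.848, h(-0.1) = -0.536, h(0.1) = -1.344, h(0.3) = -1.768, h(0.5) = -2.
Sum = Δu · [h(-0.3) + h(-0.1) + h(0.1) + h(0.3) + h(0.5)].
Sum = -0.96.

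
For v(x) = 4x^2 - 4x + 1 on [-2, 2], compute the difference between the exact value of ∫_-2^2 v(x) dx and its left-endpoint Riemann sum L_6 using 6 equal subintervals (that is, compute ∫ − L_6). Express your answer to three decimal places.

-6.519

Exact integral: ∫_-2^2 v(x) dx ≈ 25.33333.
L_6 ≈ 31.85185.
Error ≈ 25.33333 − 31.85185 ≈ -6.519.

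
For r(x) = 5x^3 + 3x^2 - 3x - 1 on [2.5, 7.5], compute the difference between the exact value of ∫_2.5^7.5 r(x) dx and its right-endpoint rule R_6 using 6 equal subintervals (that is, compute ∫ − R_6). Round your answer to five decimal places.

-947.74306

Exact integral: ∫_2.5^7.5 r(x) dx = 4232.5.
R_6 ≈ 5180.2430556.
Error ≈ 4232.5 − 5180.2430556 ≈ -947.74306.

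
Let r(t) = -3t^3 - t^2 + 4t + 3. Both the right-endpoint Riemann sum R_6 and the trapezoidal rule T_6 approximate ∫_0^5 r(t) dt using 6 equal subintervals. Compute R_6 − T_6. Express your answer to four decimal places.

R_6 ≈ -617.349537.
T_6 ≈ -459.016204.
R_6 − T_6 ≈ -158.3333.

-158.3333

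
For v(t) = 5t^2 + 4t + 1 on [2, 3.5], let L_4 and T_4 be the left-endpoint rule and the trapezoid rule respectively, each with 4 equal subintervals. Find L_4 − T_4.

L_4 = 67.44140625.
T_4 = 76.30078125.
L_4 − T_4 = -8.859375.

-8.859375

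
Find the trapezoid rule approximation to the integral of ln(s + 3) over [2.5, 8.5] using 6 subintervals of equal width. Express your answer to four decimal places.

Δs = (8.5 − 2.5)/6 = 1.
f(2.5) ≈ 1.7047, f(3.5) ≈ 1.8718, f(4.5) ≈ 2.0149, f(5.5) ≈ 2.1401, f(6.5) ≈ 2.2513, f(7.5) ≈ 2.3514, f(8.5) ≈ 2.4423.
T_6 = (Δs/2)·[f(s_0) + 2f(s_1) + ... + 2f(s_{5}) + f(s_6)].
Sum ≈ 12.7030.

12.7030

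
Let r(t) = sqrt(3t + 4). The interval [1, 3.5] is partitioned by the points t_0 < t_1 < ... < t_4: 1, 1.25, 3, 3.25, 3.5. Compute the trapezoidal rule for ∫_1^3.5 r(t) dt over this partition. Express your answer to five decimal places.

Subinterval widths: 0.25, 1.75, 0.25, 0.25.
r(1) ≈ 2.64575, r(1.25) ≈ 2.78388, r(3) ≈ 3.60555, r(3.25) ≈ 3.70810, r(3.5) ≈ 3.80789.
On each subinterval the trapezoid contributes (Δt_i/2)·[r(t_{i-1}) + r(t_i)].
Sum ≈ 8.12316.

8.12316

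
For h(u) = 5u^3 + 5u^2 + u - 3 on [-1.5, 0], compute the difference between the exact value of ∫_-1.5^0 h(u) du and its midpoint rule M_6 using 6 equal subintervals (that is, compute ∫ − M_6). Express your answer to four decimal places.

Exact integral: ∫_-1.5^0 h(u) du = -6.328125.
M_6 ≈ -6.279297.
Error ≈ -6.328125 − (-6.279297) ≈ -0.0488.

-0.0488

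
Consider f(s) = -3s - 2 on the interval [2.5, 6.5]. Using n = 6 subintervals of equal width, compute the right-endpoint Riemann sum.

Δs = (6.5 − 2.5)/6 = 2/3.
Right endpoints: 19/6, 23/6, 4.5, 31/6, 35/6, 6.5.
f(19/6) = -11.5, f(23/6) = -13.5, f(4.5) = -15.5, f(31/6) = -17.5, f(35/6) = -19.5, f(6.5) = -21.5.
Sum = Δs · [f(19/6) + f(23/6) + f(4.5) + ...].
Sum = -66.

-66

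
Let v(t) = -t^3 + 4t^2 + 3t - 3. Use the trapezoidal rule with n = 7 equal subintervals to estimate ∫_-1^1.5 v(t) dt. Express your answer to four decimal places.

Δt = (1.5 − (-1))/7 = 5/14.
v(-1) = -1, v(-9/14) = -8259/2744, v(-2/7) = -1203/343, v(1/14) = -7589/2744, v(3/7) = -363/343, v(11/14) = 3681/2744, v(8/7) = 1427/343, v(1.5) = 7.125.
T_7 = (Δt/2)·[v(t_0) + 2v(t_1) + ... + 2v(t_{6}) + v(t_7)].
Sum ≈ -0.6346.

-0.6346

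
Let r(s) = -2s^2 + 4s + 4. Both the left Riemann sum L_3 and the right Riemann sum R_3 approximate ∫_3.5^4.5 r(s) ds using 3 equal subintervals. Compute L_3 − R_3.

L_3 ≈ -10.203704.
R_3 ≈ -14.203704.
L_3 − R_3 = 4.

4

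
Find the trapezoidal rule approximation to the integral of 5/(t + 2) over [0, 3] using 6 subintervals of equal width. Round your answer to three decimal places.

4.603

Δt = (3 − 0)/6 = 0.5.
f(0) = 2.5, f(0.5) = 2, f(1) = 5/3, f(1.5) = 10/7, f(2) = 1.25, f(2.5) = 10/9, f(3) = 1.
T_6 = (Δt/2)·[f(t_0) + 2f(t_1) + ... + 2f(t_{5}) + f(t_6)].
Sum ≈ 4.603.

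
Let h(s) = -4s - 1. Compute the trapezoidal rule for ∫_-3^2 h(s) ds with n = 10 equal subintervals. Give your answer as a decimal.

Δs = (2 − (-3))/10 = 0.5.
h(-3) = 11, h(-2.5) = 9, h(-2) = 7, h(-1.5) = 5, h(-1) = 3, h(-0.5) = 1, h(0) = -1, h(0.5) = -3, h(1) = -5, h(1.5) = -7, h(2) = -9.
T_10 = (Δs/2)·[h(s_0) + 2h(s_1) + ... + 2h(s_{9}) + h(s_10)].
Sum = 5.

5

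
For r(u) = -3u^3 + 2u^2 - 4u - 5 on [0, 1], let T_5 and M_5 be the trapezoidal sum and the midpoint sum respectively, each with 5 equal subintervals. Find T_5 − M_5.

T_5 = -7.1.
M_5 = -7.075.
T_5 − M_5 = -0.025.

-0.025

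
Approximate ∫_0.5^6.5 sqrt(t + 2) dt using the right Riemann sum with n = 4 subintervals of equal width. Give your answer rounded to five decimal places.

14.85965

Δt = (6.5 − 0.5)/4 = 1.5.
Right endpoints: 2, 3.5, 5, 6.5.
f(2) ≈ 2.00000, f(3.5) ≈ 2.34521, f(5) ≈ 2.64575, f(6.5) ≈ 2.91548.
Sum = Δt · [f(2) + f(3.5) + f(5) + f(6.5)].
Sum ≈ 14.85965.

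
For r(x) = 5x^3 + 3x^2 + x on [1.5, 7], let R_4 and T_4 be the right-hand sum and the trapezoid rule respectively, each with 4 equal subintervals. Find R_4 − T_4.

1267.6640625

R_4 ≈ 4741.268555.
T_4 ≈ 3473.604492.
R_4 − T_4 = 1267.6640625.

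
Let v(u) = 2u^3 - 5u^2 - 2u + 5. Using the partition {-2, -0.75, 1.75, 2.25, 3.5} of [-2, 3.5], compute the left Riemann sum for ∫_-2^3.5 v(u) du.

-30.7265625

Subinterval widths: 1.25, 2.5, 0.5, 1.25.
Left endpoints: -2, -0.75, 1.75, 2.25.
v(-2) = -27, v(-0.75) = 2.84375, v(1.75) = -3.09375, v(2.25) = -2.03125.
Sum = Σ Δu_i · v(u_i).
Sum = -30.7265625.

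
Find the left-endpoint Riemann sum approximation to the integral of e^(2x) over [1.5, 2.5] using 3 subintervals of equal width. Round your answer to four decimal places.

45.1349

Δx = (2.5 − 1.5)/3 = 1/3.
Left endpoints: 1.5, 11/6, 13/6.
f(1.5) ≈ 20.0855, f(11/6) ≈ 39.1213, f(13/6) ≈ 76.1979.
Sum = Δx · [f(1.5) + f(11/6) + f(13/6)].
Sum ≈ 45.1349.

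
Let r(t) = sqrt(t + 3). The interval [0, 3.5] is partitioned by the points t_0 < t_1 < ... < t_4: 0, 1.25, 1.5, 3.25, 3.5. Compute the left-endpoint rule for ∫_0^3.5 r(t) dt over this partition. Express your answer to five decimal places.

7.01776

Subinterval widths: 1.25, 0.25, 1.75, 0.25.
Left endpoints: 0, 1.25, 1.5, 3.25.
r(0) ≈ 1.73205, r(1.25) ≈ 2.06155, r(1.5) ≈ 2.12132, r(3.25) ≈ 2.50000.
Sum = Σ Δt_i · r(t_i).
Sum ≈ 7.01776.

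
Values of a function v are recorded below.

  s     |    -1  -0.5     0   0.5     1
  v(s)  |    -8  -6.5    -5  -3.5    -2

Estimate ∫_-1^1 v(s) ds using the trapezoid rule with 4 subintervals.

Δs = 0.5.
T_4 = (0.5/2)·[(-8) + 2·(-6.5) + 2·(-5) + 2·(-3.5) + (-2)] = -10.

-10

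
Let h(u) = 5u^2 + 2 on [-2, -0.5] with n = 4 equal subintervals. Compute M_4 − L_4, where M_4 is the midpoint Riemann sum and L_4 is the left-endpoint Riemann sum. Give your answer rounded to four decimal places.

-3.7793

M_4 ≈ 16.037109.
L_4 = 19.81640625.
M_4 − L_4 ≈ -3.7793.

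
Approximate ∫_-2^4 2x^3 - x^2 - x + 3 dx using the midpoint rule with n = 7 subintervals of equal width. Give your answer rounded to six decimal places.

Δx = (4 − (-2))/7 = 6/7.
Midpoints: -11/7, -5/7, 1/7, 1, 13/7, 19/7, 25/7.
f(-11/7) = -1941/343, f(-5/7) = 849/343, f(1/7) = 975/343, f(1) = 3, f(13/7) = 3603/343, f(19/7) = 11289/343, f(25/7) = 26679/343.
Sum = Δx · [f(-11/7) + f(-5/7) + f(1/7) + ...].
Sum ≈ 106.163265.

106.163265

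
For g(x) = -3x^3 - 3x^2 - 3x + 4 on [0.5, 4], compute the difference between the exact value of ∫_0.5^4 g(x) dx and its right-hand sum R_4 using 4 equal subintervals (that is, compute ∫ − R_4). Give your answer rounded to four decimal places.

119.4854

Exact integral: ∫_0.5^4 g(x) dx = -265.453125.
R_4 ≈ -384.938477.
Error ≈ -265.453125 − (-384.938477) ≈ 119.4854.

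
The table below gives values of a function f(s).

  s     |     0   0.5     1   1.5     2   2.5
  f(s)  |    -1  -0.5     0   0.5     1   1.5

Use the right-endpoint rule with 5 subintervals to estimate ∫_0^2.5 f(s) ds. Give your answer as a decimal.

1.25

Δs = 0.5.
Sum = 0.5·[(-0.5) + 0 + 0.5 + 1 + 1.5] = 1.25.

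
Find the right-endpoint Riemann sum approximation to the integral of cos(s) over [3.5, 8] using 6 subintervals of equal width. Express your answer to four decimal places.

1.5733

Δs = (8 − 3.5)/6 = 0.75.
Right endpoints: 4.25, 5, 5.75, 6.5, 7.25, 8.
f(4.25) ≈ -0.4461, f(5) ≈ 0.2837, f(5.75) ≈ 0.8612, f(6.5) ≈ 0.9766, f(7.25) ≈ 0.5679, f(8) ≈ -0.1455.
Sum = Δs · [f(4.25) + f(5) + f(5.75) + ...].
Sum ≈ 1.5733.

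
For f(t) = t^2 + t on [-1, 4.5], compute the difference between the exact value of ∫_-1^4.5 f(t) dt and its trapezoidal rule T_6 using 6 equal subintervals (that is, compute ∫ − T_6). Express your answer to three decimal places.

Exact integral: ∫_-1^4.5 f(t) dt ≈ 40.33333.
T_6 ≈ 41.10359.
Error ≈ 40.33333 − 41.10359 ≈ -0.770.

-0.770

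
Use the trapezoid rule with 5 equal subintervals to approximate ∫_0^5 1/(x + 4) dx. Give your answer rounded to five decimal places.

Δx = (5 − 0)/5 = 1.
f(0) = 0.25, f(1) = 0.2, f(2) = 1/6, f(3) = 1/7, f(4) = 0.125, f(5) = 1/9.
T_5 = (Δx/2)·[f(x_0) + 2f(x_1) + ... + 2f(x_{4}) + f(x_5)].
Sum ≈ 0.81508.

0.81508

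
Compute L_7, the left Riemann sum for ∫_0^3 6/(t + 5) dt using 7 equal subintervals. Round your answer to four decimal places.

2.9187

Δt = (3 − 0)/7 = 3/7.
Left endpoints: 0, 3/7, 6/7, 9/7, 12/7, 15/7, 18/7.
f(0) = 1.2, f(3/7) = 21/19, f(6/7) = 42/41, f(9/7) = 21/22, f(12/7) = 42/47, f(15/7) = 0.84, f(18/7) = 42/53.
Sum = Δt · [f(0) + f(3/7) + f(6/7) + ...].
Sum ≈ 2.9187.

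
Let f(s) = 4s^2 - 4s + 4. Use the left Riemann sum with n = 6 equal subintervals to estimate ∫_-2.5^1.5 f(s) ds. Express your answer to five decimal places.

Δs = (1.5 − (-2.5))/6 = 2/3.
Left endpoints: -2.5, -11/6, -7/6, -0.5, 1/6, 5/6.
f(-2.5) = 39, f(-11/6) = 223/9, f(-7/6) = 127/9, f(-0.5) = 7, f(1/6) = 31/9, f(5/6) = 31/9.
Sum = Δs · [f(-2.5) + f(-11/6) + f(-7/6) + ...].
Sum ≈ 61.18519.

61.18519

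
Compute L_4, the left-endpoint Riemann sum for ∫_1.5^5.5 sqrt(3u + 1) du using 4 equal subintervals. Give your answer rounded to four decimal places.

Δu = (5.5 − 1.5)/4 = 1.
Left endpoints: 1.5, 2.5, 3.5, 4.5.
f(1.5) ≈ 2.3452, f(2.5) ≈ 2.9155, f(3.5) ≈ 3.3912, f(4.5) ≈ 3.8079.
Sum = Δu · [f(1.5) + f(2.5) + f(3.5) + f(4.5)].
Sum ≈ 12.4597.

12.4597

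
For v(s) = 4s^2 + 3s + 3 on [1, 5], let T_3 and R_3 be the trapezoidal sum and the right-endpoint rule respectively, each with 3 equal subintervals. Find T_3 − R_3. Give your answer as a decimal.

T_3 ≈ 218.074074.
R_3 ≈ 290.074074.
T_3 − R_3 = -72.

-72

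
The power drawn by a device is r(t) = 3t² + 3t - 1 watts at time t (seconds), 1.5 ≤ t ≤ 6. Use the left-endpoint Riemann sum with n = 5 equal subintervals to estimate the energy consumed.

208.935

Δt = (6 − 1.5)/5 = 0.9.
Left endpoints: 1.5, 2.4, 3.3, 4.2, 5.1.
r(1.5) = 10.25, r(2.4) = 23.48, r(3.3) = 41.57, r(4.2) = 64.52, r(5.1) = 92.33.
Sum = Δt · [r(1.5) + r(2.4) + r(3.3) + r(4.2) + r(5.1)].
Sum = 208.935.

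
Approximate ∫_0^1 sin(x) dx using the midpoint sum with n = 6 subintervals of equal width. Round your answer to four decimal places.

0.4602

Δx = (1 − 0)/6 = 1/6.
Midpoints: 1/12, 0.25, 5/12, 7/12, 0.75, 11/12.
f(1/12) ≈ 0.0832, f(0.25) ≈ 0.2474, f(5/12) ≈ 0.4047, f(7/12) ≈ 0.5508, f(0.75) ≈ 0.6816, f(11/12) ≈ 0.7936.
Sum = Δx · [f(1/12) + f(0.25) + f(5/12) + ...].
Sum ≈ 0.4602.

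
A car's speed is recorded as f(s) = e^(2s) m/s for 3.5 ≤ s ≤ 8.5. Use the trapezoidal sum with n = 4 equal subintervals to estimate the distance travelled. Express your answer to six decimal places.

Δs = (8.5 − 3.5)/4 = 1.25.
f(3.5) ≈ 1096.633158, f(4.75) ≈ 13359.726830, f(6) ≈ 162754.791419, f(7.25) ≈ 1982759.263538, f(8.5) ≈ 24154952.753575.
T_4 = (Δs/2)·[f(s_0) + 2f(s_1) + 2f(s_2) + 2f(s_3) + f(s_4)].
Sum ≈ 17796123.093941.

17796123.093941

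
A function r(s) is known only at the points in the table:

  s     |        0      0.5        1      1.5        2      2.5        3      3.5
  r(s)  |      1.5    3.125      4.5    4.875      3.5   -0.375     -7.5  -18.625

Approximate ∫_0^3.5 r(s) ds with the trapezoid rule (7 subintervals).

-0.21875

Δs = 0.5.
T_7 = (0.5/2)·[1.5 + 2·3.125 + 2·4.5 + 2·4.875 + 2·3.5 + 2·(-0.375) + 2·(-7.5) + (-18.625)] = -0.21875.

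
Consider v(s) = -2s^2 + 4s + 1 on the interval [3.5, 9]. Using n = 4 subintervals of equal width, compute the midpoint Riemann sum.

-312.68359375

Δs = (9 − 3.5)/4 = 1.375.
Midpoints: 4.1875, 5.5625, 6.9375, 8.3125.
v(4.1875) = -17.3203125, v(5.5625) = -38.6328125, v(6.9375) = -67.5078125, v(8.3125) = -103.9453125.
Sum = Δs · [v(4.1875) + v(5.5625) + v(6.9375) + v(8.3125)].
Sum = -312.68359375.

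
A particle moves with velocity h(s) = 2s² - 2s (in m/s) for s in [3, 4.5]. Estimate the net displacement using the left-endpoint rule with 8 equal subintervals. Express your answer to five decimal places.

29.68945

Δs = (4.5 − 3)/8 = 0.1875.
Left endpoints: 3, 3.1875, 3.375, 3.5625, 3.75, 3.9375, 4.125, 4.3125.
h(3) = 12, h(3.1875) = 13.9453125, h(3.375) = 16.03125, h(3.5625) = 18.2578125, h(3.75) = 20.625, h(3.9375) = 23.1328125, h(4.125) = 25.78125, h(4.3125) = 28.5703125.
Sum = Δs · [h(3) + h(3.1875) + h(3.375) + ...].
Sum ≈ 29.68945.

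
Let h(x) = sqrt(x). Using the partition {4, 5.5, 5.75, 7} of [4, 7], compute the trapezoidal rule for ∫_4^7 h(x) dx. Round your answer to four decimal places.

7.0041

Subinterval widths: 1.5, 0.25, 1.25.
h(4) ≈ 2.0000, h(5.5) ≈ 2.3452, h(5.75) ≈ 2.3979, h(7) ≈ 2.6458.
On each subinterval the trapezoid contributes (Δx_i/2)·[h(x_{i-1}) + h(x_i)].
Sum ≈ 7.0041.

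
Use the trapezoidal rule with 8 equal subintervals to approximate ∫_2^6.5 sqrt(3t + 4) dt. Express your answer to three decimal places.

18.284

Δt = (6.5 − 2)/8 = 0.5625.
f(2) ≈ 3.162, f(2.5625) ≈ 3.419, f(3.125) ≈ 3.657, f(3.6875) ≈ 3.881, f(4.25) ≈ 4.093, f(4.8125) ≈ 4.294, f(5.375) ≈ 4.486, f(5.9375) ≈ 4.670, f(6.5) ≈ 4.848.
T_8 = (Δt/2)·[f(t_0) + 2f(t_1) + ... + 2f(t_{7}) + f(t_8)].
Sum ≈ 18.284.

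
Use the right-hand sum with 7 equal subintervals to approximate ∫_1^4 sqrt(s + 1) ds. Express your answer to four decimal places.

Δs = (4 − 1)/7 = 3/7.
Right endpoints: 10/7, 13/7, 16/7, 19/7, 22/7, 25/7, 4.
f(10/7) ≈ 1.5584, f(13/7) ≈ 1.6903, f(16/7) ≈ 1.8127, f(19/7) ≈ 1.9272, f(22/7) ≈ 2.0354, f(25/7) ≈ 2.1381, f(4) ≈ 2.2361.
Sum = Δs · [f(10/7) + f(13/7) + f(16/7) + ...].
Sum ≈ 5.7421.

5.7421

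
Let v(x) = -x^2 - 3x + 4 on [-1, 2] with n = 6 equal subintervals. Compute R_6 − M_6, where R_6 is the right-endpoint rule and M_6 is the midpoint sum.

-3.1875

R_6 = 1.375.
M_6 = 4.5625.
R_6 − M_6 = -3.1875.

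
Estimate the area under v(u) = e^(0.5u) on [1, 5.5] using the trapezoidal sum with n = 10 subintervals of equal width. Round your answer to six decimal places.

28.105795

Δu = (5.5 − 1)/10 = 0.45.
v(1) ≈ 1.648721, v(1.45) ≈ 2.064731, v(1.9) ≈ 2.585710, v(2.35) ≈ 3.238143, v(2.8) ≈ 4.055200, v(3.25) ≈ 5.078419, v(3.7) ≈ 6.359820, v(4.15) ≈ 7.964546, v(4.6) ≈ 9.974182, v(5.05) ≈ 12.490895, v(5.5) ≈ 15.642632.
T_10 = (Δu/2)·[v(u_0) + 2v(u_1) + ... + 2v(u_{9}) + v(u_10)].
Sum ≈ 28.105795.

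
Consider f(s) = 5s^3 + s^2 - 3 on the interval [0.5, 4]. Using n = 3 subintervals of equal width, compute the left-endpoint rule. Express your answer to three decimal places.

162.815

Δs = (4 − 0.5)/3 = 7/6.
Left endpoints: 0.5, 5/3, 17/6.
f(0.5) = -2.125, f(5/3) = 619/27, f(17/6) = 25651/216.
Sum = Δs · [f(0.5) + f(5/3) + f(17/6)].
Sum ≈ 162.815.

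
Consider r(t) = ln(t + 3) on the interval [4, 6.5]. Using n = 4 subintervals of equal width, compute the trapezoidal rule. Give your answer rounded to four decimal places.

5.2647

Δt = (6.5 − 4)/4 = 0.625.
r(4) ≈ 1.9459, r(4.625) ≈ 2.0314, r(5.25) ≈ 2.1102, r(5.875) ≈ 2.1832, r(6.5) ≈ 2.2513.
T_4 = (Δt/2)·[r(t_0) + 2r(t_1) + 2r(t_2) + 2r(t_3) + r(t_4)].
Sum ≈ 5.2647.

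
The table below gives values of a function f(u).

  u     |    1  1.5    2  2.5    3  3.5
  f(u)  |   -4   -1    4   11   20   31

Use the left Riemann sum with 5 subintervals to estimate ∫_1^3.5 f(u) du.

Δu = 0.5.
Sum = 0.5·[(-4) + (-1) + 4 + 11 + 20] = 15.

15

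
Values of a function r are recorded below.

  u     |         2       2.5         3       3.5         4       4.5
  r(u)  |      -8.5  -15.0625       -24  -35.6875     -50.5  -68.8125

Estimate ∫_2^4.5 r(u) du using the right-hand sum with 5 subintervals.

-97.03125

Δu = 0.5.
Sum = 0.5·[(-15.0625) + (-24) + (-35.6875) + (-50.5) + (-68.8125)] = -97.03125.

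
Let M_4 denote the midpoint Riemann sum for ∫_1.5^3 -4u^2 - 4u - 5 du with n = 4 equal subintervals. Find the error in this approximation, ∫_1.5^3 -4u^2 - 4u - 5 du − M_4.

-0.0703125

Exact integral: ∫_1.5^3 f(u) du = -52.5.
M_4 = -52.4296875.
Error = -52.5 − (-52.4296875) = -0.0703125.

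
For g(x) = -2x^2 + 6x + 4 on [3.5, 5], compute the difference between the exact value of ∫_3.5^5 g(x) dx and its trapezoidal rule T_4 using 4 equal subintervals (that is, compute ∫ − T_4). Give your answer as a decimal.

0.0703125

Exact integral: ∫_3.5^5 g(x) dx = -10.5.
T_4 = -10.5703125.
Error = -10.5 − (-10.5703125) = 0.0703125.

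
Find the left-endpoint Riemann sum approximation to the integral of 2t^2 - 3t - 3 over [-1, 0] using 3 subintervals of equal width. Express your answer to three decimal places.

0.037

Δt = (0 − (-1))/3 = 1/3.
Left endpoints: -1, -2/3, -1/3.
f(-1) = 2, f(-2/3) = -1/9, f(-1/3) = -16/9.
Sum = Δt · [f(-1) + f(-2/3) + f(-1/3)].
Sum ≈ 0.037.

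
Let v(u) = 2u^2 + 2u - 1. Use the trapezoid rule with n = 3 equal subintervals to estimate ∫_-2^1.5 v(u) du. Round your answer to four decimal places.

3.9213

Δu = (1.5 − (-2))/3 = 7/6.
v(-2) = 3, v(-5/6) = -23/18, v(1/3) = -1/9, v(1.5) = 6.5.
T_3 = (Δu/2)·[v(u_0) + 2v(u_1) + 2v(u_2) + v(u_3)].
Sum ≈ 3.9213.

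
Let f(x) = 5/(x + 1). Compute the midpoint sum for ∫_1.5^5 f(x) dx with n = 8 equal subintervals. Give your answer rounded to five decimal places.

4.37210

Δx = (5 − 1.5)/8 = 0.4375.
Midpoints: 1.71875, 2.15625, 2.59375, 3.03125, 3.46875, 3.90625, 4.34375, 4.78125.
f(1.71875) = 160/87, f(2.15625) = 160/101, f(2.59375) = 32/23, f(3.03125) = 160/129, f(3.46875) = 160/143, f(3.90625) = 160/157, f(4.34375) = 160/171, f(4.78125) = 32/37.
Sum = Δx · [f(1.71875) + f(2.15625) + f(2.59375) + ...].
Sum ≈ 4.37210.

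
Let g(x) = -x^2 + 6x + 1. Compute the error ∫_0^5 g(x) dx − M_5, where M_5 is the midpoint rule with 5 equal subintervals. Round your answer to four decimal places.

Exact integral: ∫_0^5 g(x) dx ≈ 38.333333.
M_5 = 38.75.
Error ≈ 38.333333 − 38.75 ≈ -0.4167.

-0.4167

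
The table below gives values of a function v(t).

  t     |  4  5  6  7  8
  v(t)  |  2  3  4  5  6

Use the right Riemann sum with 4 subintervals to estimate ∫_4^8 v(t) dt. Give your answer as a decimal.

Δt = 1.
Sum = 1·[3 + 4 + 5 + 6] = 18.

18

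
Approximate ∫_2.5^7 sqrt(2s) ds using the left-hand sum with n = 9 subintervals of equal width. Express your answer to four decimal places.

Δs = (7 − 2.5)/9 = 0.5.
Left endpoints: 2.5, 3, 3.5, 4, 4.5, 5, 5.5, 6, 6.5.
f(2.5) ≈ 2.2361, f(3) ≈ 2.4495, f(3.5) ≈ 2.6458, f(4) ≈ 2.8284, f(4.5) ≈ 3.0000, f(5) ≈ 3.1623, f(5.5) ≈ 3.3166, f(6) ≈ 3.4641, f(6.5) ≈ 3.6056.
Sum = Δs · [f(2.5) + f(3) + f(3.5) + ...].
Sum ≈ 13.3541.

13.3541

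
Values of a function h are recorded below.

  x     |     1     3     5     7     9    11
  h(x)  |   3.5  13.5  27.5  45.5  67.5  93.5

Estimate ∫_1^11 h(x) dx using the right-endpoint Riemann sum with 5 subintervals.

Δx = 2.
Sum = 2·[13.5 + 27.5 + 45.5 + 67.5 + 93.5] = 495.

495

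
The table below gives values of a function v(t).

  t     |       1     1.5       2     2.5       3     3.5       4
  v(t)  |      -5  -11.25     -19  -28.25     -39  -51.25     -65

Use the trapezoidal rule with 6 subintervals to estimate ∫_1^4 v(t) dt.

-91.875

Δt = 0.5.
T_6 = (0.5/2)·[(-5) + 2·(-11.25) + 2·(-19) + 2·(-28.25) + 2·(-39) + 2·(-51.25) + (-65)] = -91.875.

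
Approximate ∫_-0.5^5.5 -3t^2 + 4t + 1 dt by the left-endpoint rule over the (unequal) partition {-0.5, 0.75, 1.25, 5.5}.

Subinterval widths: 1.25, 0.5, 4.25.
Left endpoints: -0.5, 0.75, 1.25.
f(-0.5) = -1.75, f(0.75) = 2.3125, f(1.25) = 1.3125.
Sum = Σ Δt_i · f(t_i).
Sum = 4.546875.

4.546875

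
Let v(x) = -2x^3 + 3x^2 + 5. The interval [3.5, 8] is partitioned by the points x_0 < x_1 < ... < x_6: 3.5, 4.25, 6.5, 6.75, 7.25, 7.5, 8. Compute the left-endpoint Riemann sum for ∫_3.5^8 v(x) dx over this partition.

Subinterval widths: 0.75, 2.25, 0.25, 0.5, 0.25, 0.5.
Left endpoints: 3.5, 4.25, 6.5, 6.75, 7.25, 7.5.
v(3.5) = -44, v(4.25) = -94.34375, v(6.5) = -417.5, v(6.75) = -473.40625, v(7.25) = -599.46875, v(7.5) = -670.
Sum = Σ Δx_i · v(x_i).
Sum = -1071.21875.

-1071.21875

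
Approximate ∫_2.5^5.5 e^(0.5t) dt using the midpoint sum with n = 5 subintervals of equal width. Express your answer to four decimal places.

Δt = (5.5 − 2.5)/5 = 0.6.
Midpoints: 2.8, 3.4, 4, 4.6, 5.2.
f(2.8) ≈ 4.0552, f(3.4) ≈ 5.4739, f(4) ≈ 7.3891, f(4.6) ≈ 9.9742, f(5.2) ≈ 13.4637.
Sum = Δt · [f(2.8) + f(3.4) + f(4) + f(4.6) + f(5.2)].
Sum ≈ 24.2137.

24.2137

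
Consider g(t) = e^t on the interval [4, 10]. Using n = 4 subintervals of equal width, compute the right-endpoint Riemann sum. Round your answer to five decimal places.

42423.83959

Δt = (10 − 4)/4 = 1.5.
Right endpoints: 5.5, 7, 8.5, 10.
g(5.5) ≈ 244.69193, g(7) ≈ 1096.63316, g(8.5) ≈ 4914.76884, g(10) ≈ 22026.46579.
Sum = Δt · [g(5.5) + g(7) + g(8.5) + g(10)].
Sum ≈ 42423.83959.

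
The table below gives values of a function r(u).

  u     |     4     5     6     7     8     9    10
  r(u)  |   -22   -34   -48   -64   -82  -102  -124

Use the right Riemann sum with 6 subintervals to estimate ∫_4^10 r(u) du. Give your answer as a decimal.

Δu = 1.
Sum = 1·[(-34) + (-48) + (-64) + (-82) + (-102) + (-124)] = -454.

-454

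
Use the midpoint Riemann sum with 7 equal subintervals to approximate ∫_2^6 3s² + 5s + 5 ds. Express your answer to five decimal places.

307.67347

Δs = (6 − 2)/7 = 4/7.
Midpoints: 16/7, 20/7, 24/7, 4, 32/7, 36/7, 40/7.
f(16/7) = 1573/49, f(20/7) = 2145/49, f(24/7) = 2813/49, f(4) = 73, f(32/7) = 4437/49, f(36/7) = 5393/49, f(40/7) = 6445/49.
Sum = Δs · [f(16/7) + f(20/7) + f(24/7) + ...].
Sum ≈ 307.67347.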